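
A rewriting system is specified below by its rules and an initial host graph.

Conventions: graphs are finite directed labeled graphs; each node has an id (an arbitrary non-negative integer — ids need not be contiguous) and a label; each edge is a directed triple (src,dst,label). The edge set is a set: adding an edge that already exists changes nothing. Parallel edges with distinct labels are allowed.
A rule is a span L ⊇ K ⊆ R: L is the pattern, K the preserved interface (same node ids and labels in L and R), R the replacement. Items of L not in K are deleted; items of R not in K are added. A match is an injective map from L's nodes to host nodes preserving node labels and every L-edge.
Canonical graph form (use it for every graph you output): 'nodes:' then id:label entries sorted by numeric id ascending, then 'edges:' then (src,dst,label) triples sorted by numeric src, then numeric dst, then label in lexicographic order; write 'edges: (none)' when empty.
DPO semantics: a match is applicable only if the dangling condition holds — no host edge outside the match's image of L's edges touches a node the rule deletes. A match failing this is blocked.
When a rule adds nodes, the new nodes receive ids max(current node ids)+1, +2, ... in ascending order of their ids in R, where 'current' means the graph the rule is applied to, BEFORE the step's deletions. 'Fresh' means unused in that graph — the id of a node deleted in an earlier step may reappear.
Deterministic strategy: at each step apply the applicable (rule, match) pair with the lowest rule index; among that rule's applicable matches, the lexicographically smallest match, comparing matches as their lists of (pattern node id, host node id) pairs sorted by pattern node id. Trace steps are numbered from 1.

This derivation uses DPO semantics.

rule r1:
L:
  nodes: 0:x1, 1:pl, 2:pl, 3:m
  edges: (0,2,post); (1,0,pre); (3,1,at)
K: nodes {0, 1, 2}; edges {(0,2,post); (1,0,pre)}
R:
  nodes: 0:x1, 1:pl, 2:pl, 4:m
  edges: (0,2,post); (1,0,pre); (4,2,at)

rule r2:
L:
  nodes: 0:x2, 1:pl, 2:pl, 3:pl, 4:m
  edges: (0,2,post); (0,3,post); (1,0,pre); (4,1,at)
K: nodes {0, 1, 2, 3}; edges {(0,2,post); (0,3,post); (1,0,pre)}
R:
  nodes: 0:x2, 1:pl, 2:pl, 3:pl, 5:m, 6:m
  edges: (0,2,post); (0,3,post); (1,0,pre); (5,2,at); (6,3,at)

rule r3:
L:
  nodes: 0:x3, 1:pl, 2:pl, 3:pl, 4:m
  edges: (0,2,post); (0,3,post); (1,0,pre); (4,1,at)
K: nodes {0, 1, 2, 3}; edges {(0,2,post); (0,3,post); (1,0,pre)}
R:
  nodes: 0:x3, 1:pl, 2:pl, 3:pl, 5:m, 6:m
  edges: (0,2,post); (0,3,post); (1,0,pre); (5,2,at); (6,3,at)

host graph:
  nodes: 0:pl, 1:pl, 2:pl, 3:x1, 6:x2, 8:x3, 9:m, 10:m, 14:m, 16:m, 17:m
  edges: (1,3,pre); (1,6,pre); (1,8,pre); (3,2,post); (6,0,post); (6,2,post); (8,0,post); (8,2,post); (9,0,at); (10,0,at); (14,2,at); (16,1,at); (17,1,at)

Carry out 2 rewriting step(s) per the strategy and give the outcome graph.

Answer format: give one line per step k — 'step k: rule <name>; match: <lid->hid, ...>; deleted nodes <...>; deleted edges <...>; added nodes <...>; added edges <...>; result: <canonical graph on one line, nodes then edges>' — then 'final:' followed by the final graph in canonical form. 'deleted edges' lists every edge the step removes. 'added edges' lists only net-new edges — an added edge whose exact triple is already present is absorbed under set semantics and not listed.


step 1: rule r1; match: 0->3, 1->1, 2->2, 3->16; deleted nodes 16; deleted edges (16,1,at); added nodes 18; added edges (18,2,at); result: nodes: 0:pl, 1:pl, 2:pl, 3:x1, 6:x2, 8:x3, 9:m, 10:m, 14:m, 17:m, 18:m edges: (1,3,pre); (1,6,pre); (1,8,pre); (3,2,post); (6,0,post); (6,2,post); (8,0,post); (8,2,post); (9,0,at); (10,0,at); (14,2,at); (17,1,at); (18,2,at)
step 2: rule r1; match: 0->3, 1->1, 2->2, 3->17; deleted nodes 17; deleted edges (17,1,at); added nodes 19; added edges (19,2,at); result: nodes: 0:pl, 1:pl, 2:pl, 3:x1, 6:x2, 8:x3, 9:m, 10:m, 14:m, 18:m, 19:m edges: (1,3,pre); (1,6,pre); (1,8,pre); (3,2,post); (6,0,post); (6,2,post); (8,0,post); (8,2,post); (9,0,at); (10,0,at); (14,2,at); (18,2,at); (19,2,at)
final:
nodes: 0:pl, 1:pl, 2:pl, 3:x1, 6:x2, 8:x3, 9:m, 10:m, 14:m, 18:m, 19:m
edges: (1,3,pre); (1,6,pre); (1,8,pre); (3,2,post); (6,0,post); (6,2,post); (8,0,post); (8,2,post); (9,0,at); (10,0,at); (14,2,at); (18,2,at); (19,2,at)


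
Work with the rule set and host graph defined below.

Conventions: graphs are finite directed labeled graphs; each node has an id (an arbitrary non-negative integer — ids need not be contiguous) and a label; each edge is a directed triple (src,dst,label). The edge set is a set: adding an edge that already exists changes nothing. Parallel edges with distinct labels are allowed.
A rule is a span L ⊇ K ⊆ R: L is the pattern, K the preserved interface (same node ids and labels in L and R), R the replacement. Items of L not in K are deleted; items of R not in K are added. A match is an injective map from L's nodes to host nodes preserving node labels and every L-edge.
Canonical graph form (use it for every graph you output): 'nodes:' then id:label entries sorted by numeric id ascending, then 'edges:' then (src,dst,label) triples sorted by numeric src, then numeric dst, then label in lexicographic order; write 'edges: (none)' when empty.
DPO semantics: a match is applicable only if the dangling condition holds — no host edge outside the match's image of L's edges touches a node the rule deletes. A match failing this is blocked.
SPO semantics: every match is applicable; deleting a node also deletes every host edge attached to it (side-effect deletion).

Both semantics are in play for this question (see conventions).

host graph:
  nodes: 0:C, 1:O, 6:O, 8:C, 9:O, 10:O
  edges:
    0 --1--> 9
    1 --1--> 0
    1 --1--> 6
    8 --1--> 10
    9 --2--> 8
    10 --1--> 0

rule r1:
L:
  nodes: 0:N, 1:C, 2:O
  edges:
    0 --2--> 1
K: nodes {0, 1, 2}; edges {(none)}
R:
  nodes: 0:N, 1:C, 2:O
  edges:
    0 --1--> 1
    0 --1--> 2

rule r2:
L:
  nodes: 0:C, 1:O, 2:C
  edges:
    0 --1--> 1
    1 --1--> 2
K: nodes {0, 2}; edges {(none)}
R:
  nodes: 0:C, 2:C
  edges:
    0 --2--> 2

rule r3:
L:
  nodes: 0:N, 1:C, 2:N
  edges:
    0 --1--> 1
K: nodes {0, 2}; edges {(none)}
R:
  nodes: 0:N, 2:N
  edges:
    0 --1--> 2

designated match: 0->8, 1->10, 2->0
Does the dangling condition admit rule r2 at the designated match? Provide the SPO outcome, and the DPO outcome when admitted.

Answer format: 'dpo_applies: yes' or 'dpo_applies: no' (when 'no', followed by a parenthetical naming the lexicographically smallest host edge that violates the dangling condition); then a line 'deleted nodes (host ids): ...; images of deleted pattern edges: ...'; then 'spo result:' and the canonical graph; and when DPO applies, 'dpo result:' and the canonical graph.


dpo_applies: yes
deleted nodes (host ids): 10; images of deleted pattern edges: (8,10,1); (10,0,1)
spo result:
nodes: 0:C, 1:O, 6:O, 8:C, 9:O
edges: (0,9,1); (1,0,1); (1,6,1); (8,0,2); (9,8,2)
dpo result:
nodes: 0:C, 1:O, 6:O, 8:C, 9:O
edges: (0,9,1); (1,0,1); (1,6,1); (8,0,2); (9,8,2)


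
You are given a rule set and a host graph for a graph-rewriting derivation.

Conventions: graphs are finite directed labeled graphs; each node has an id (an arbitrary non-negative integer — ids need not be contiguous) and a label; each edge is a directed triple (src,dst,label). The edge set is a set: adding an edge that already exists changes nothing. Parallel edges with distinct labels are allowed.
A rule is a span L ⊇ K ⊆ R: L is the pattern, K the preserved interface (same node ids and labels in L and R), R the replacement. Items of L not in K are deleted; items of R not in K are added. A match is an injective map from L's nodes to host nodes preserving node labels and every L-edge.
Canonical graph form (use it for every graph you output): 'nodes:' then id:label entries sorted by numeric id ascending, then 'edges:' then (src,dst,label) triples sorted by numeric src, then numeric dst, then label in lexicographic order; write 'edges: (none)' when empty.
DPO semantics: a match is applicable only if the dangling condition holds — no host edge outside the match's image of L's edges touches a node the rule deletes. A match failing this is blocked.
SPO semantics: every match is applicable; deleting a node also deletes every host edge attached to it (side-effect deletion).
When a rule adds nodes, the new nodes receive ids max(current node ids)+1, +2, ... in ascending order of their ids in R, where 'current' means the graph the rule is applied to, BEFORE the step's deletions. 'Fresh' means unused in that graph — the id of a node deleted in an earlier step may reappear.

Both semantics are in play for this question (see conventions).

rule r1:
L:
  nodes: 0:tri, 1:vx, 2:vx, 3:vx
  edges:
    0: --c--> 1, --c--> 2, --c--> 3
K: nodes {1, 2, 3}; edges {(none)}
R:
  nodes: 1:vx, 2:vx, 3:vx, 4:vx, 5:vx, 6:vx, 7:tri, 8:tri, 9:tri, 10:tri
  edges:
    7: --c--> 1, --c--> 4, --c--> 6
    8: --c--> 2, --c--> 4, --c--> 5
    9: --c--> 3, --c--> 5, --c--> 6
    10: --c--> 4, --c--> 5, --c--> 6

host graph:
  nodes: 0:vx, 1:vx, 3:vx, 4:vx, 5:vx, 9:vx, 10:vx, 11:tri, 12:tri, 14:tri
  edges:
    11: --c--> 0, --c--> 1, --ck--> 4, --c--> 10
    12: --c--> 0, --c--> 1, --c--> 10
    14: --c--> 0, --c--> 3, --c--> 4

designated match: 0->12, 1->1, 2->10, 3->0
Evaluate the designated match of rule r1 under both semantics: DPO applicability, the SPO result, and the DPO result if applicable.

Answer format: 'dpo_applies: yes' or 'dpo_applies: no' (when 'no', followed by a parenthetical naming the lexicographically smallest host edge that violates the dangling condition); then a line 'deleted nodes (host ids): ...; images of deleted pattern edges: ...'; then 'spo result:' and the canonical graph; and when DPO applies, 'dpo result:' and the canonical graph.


dpo_applies: yes
deleted nodes (host ids): 12; images of deleted pattern edges: (12,0,c); (12,1,c); (12,10,c)
spo result:
nodes: 0:vx, 1:vx, 3:vx, 4:vx, 5:vx, 9:vx, 10:vx, 11:tri, 14:tri, 15:vx, 16:vx, 17:vx, 18:tri, 19:tri, 20:tri, 21:tri
edges: (11,0,c); (11,1,c); (11,4,ck); (11,10,c); (14,0,c); (14,3,c); (14,4,c); (18,1,c); (18,15,c); (18,17,c); (19,10,c); (19,15,c); (19,16,c); (20,0,c); (20,16,c); (20,17,c); (21,15,c); (21,16,c); (21,17,c)
dpo result:
nodes: 0:vx, 1:vx, 3:vx, 4:vx, 5:vx, 9:vx, 10:vx, 11:tri, 14:tri, 15:vx, 16:vx, 17:vx, 18:tri, 19:tri, 20:tri, 21:tri
edges: (11,0,c); (11,1,c); (11,4,ck); (11,10,c); (14,0,c); (14,3,c); (14,4,c); (18,1,c); (18,15,c); (18,17,c); (19,10,c); (19,15,c); (19,16,c); (20,0,c); (20,16,c); (20,17,c); (21,15,c); (21,16,c); (21,17,c)


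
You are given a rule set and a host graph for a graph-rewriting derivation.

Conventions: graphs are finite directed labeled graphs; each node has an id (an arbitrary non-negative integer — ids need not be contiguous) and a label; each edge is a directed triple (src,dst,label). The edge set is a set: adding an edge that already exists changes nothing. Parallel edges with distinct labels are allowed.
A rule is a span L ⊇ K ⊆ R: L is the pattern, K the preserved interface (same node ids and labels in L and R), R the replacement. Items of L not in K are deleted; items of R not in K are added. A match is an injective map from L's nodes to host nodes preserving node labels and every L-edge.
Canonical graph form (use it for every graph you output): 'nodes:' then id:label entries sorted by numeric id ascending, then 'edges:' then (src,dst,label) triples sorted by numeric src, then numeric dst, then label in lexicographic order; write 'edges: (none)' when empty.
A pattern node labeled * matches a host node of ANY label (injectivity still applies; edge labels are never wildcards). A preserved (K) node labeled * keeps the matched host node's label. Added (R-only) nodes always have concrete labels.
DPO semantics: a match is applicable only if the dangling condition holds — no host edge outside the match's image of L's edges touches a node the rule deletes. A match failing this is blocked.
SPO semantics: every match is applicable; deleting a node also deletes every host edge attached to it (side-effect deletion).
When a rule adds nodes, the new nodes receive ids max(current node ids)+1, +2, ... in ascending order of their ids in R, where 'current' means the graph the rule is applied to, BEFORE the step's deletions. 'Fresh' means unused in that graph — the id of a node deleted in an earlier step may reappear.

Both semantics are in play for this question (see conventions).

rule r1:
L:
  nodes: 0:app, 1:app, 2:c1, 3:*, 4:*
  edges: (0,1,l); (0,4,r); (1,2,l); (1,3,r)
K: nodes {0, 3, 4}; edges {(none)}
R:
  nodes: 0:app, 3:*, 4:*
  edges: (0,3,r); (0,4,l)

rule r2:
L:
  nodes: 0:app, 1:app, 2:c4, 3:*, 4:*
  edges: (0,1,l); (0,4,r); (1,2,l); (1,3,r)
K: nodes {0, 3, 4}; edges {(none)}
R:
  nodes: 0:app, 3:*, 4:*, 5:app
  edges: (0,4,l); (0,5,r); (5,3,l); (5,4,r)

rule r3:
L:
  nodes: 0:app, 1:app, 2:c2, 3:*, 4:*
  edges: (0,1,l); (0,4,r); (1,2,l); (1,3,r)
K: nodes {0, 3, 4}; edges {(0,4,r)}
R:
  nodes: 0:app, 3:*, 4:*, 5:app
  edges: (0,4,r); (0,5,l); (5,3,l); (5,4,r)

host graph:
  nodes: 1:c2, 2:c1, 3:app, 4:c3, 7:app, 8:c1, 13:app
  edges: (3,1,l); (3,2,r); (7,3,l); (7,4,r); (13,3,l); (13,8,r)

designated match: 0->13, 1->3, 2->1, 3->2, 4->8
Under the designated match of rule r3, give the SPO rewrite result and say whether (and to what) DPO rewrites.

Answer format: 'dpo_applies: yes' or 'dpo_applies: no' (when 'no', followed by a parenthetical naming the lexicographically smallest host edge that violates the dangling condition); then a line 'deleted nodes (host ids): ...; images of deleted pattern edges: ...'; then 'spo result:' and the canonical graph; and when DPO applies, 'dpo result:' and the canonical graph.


dpo_applies: no
(the rule deletes node 3, which keeps host edge (7,3,l) outside the match image — the dangling condition fails, DPO blocks; SPO proceeds and side-deletes such edges)
deleted nodes (host ids): 1, 3; images of deleted pattern edges: (3,1,l); (3,2,r); (13,3,l)
spo result:
nodes: 2:c1, 4:c3, 7:app, 8:c1, 13:app, 14:app
edges: (7,4,r); (13,8,r); (13,14,l); (14,2,l); (14,8,r)


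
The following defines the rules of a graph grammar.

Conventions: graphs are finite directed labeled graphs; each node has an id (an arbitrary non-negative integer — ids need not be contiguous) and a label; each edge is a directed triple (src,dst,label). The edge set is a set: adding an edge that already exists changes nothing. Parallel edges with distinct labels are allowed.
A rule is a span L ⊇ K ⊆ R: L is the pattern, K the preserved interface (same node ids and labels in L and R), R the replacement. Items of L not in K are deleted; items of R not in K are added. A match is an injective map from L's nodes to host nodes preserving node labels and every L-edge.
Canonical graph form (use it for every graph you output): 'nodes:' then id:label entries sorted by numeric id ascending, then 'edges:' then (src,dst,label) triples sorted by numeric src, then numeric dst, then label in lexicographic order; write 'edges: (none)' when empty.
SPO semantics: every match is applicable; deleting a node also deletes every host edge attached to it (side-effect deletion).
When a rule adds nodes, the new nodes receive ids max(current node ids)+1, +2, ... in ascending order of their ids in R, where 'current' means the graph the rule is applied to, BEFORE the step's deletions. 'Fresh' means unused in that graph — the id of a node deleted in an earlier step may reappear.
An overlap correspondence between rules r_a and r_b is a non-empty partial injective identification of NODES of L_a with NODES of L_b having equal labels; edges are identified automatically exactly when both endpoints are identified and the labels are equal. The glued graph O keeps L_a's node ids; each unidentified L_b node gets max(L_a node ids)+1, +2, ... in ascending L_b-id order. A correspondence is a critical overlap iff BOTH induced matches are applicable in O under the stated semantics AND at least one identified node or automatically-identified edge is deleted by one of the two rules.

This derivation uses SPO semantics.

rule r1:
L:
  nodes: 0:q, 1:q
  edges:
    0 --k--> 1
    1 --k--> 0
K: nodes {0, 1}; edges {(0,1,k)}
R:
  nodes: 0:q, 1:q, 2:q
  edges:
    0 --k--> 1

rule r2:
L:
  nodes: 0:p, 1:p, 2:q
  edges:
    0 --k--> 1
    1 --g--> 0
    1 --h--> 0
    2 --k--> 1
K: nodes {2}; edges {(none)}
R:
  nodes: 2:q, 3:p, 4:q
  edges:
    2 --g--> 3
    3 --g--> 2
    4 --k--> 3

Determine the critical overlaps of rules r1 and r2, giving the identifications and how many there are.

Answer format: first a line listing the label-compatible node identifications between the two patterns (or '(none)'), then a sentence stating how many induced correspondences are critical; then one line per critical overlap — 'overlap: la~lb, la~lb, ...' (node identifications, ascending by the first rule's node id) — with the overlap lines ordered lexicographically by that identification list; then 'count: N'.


label-compatible node identifications between L(r1) and L(r2): 0~2, 1~2
0 of the induced correspondences are critical overlaps of r1 and r2.
count: 0


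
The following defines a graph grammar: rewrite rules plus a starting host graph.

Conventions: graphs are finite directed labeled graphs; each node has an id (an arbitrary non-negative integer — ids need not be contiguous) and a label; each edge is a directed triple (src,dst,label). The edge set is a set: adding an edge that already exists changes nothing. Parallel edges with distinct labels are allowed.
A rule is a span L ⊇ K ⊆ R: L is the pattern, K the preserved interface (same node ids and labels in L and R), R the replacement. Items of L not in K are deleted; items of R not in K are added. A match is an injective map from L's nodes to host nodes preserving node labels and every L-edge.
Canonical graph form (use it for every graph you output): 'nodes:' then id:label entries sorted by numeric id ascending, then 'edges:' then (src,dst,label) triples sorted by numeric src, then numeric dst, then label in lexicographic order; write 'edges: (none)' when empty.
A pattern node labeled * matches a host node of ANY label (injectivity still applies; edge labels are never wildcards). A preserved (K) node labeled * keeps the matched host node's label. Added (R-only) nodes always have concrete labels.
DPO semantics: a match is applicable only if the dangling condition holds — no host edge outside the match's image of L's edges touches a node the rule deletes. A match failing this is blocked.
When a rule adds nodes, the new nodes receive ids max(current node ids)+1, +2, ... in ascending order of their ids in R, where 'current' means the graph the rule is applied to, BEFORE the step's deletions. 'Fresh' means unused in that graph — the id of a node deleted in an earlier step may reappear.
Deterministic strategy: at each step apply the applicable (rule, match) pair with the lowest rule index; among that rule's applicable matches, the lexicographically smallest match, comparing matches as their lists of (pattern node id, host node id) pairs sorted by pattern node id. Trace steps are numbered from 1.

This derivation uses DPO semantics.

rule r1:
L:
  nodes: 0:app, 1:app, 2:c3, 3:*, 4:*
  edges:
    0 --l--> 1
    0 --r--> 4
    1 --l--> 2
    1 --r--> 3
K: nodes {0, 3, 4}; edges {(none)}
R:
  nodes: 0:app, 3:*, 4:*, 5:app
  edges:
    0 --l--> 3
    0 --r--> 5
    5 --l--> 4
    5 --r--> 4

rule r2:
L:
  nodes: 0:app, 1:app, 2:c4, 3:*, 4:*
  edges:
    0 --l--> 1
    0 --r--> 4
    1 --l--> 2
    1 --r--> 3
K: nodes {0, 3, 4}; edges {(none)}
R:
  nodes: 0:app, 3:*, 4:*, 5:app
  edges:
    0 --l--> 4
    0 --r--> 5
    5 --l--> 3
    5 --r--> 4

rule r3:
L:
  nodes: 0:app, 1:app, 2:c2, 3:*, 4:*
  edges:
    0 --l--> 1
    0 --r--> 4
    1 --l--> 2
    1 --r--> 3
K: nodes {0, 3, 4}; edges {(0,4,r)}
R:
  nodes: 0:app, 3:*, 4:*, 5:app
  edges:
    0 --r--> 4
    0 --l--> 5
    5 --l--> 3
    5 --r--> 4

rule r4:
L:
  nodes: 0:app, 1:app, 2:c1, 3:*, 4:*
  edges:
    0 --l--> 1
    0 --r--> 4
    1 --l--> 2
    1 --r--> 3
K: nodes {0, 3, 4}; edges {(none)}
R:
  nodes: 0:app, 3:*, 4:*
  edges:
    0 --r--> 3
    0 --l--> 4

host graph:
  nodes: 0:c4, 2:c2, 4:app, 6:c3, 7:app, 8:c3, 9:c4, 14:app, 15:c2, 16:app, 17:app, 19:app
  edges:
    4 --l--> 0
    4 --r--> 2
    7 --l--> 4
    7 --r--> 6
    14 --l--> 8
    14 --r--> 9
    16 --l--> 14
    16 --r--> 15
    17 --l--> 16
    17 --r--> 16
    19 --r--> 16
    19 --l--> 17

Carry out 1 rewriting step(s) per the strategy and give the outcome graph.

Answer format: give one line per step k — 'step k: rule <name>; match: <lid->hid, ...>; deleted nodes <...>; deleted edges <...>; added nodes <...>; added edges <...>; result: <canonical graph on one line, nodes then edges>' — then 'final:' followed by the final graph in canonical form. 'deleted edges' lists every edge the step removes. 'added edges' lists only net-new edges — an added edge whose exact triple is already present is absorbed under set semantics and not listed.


step 1: rule r1; match: 0->16, 1->14, 2->8, 3->9, 4->15; deleted nodes 8, 14; deleted edges (14,8,l); (14,9,r); (16,14,l); (16,15,r); added nodes 20; added edges (16,9,l); (16,20,r); (20,15,l); (20,15,r); result: nodes: 0:c4, 2:c2, 4:app, 6:c3, 7:app, 9:c4, 15:c2, 16:app, 17:app, 19:app, 20:app edges: (4,0,l); (4,2,r); (7,4,l); (7,6,r); (16,9,l); (16,20,r); (17,16,l); (17,16,r); (19,16,r); (19,17,l); (20,15,l); (20,15,r)
final:
nodes: 0:c4, 2:c2, 4:app, 6:c3, 7:app, 9:c4, 15:c2, 16:app, 17:app, 19:app, 20:app
edges: (4,0,l); (4,2,r); (7,4,l); (7,6,r); (16,9,l); (16,20,r); (17,16,l); (17,16,r); (19,16,r); (19,17,l); (20,15,l); (20,15,r)


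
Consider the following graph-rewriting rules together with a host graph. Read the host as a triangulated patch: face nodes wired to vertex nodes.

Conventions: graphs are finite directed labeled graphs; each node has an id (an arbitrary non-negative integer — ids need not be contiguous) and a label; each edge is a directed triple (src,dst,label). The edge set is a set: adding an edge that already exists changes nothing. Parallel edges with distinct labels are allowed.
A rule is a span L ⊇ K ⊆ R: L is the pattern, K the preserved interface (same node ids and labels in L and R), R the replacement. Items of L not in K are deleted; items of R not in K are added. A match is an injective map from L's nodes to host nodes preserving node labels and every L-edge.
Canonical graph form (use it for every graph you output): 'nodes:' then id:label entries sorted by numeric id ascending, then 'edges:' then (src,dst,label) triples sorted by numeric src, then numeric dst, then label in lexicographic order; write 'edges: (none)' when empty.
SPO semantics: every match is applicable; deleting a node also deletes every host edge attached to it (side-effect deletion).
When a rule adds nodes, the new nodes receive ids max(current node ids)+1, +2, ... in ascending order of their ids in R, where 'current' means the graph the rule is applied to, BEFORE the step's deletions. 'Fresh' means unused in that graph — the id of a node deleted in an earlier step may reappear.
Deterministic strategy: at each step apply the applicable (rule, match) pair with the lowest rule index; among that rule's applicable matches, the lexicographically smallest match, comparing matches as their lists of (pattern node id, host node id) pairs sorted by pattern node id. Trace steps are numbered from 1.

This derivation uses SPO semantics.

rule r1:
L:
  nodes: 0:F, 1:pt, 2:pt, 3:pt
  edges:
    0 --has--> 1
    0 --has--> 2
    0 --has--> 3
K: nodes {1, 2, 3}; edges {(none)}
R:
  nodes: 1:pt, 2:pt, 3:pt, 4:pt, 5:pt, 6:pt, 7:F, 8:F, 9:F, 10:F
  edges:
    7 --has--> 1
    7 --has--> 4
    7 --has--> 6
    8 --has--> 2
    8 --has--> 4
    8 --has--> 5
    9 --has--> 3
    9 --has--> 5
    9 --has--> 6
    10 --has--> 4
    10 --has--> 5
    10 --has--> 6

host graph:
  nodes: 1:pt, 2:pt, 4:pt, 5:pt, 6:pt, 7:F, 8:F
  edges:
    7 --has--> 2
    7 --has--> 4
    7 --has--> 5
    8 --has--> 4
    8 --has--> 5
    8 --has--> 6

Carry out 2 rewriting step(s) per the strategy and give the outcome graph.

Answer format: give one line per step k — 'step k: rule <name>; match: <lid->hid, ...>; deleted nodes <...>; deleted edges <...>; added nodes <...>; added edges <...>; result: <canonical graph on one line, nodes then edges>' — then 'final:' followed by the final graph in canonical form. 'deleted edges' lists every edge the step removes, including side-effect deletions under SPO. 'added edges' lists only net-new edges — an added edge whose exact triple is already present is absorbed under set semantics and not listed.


step 1: rule r1; match: 0->7, 1->2, 2->4, 3->5; deleted nodes 7; deleted edges (7,2,has); (7,4,has); (7,5,has); added nodes 9, 10, 11, 12, 13, 14, 15; added edges (12,2,has); (12,9,has); (12,11,has); (13,4,has); (13,9,has); (13,10,has); (14,5,has); (14,10,has); (14,11,has); (15,9,has); (15,10,has); (15,11,has); result: nodes: 1:pt, 2:pt, 4:pt, 5:pt, 6:pt, 8:F, 9:pt, 10:pt, 11:pt, 12:F, 13:F, 14:F, 15:F edges: (8,4,has); (8,5,has); (8,6,has); (12,2,has); (12,9,has); (12,11,has); (13,4,has); (13,9,has); (13,10,has); (14,5,has); (14,10,has); (14,11,has); (15,9,has); (15,10,has); (15,11,has)
step 2: rule r1; match: 0->8, 1->4, 2->5, 3->6; deleted nodes 8; deleted edges (8,4,has); (8,5,has); (8,6,has); added nodes 16, 17, 18, 19, 20, 21, 22; added edges (19,4,has); (19,16,has); (19,18,has); (20,5,has); (20,16,has); (20,17,has); (21,6,has); (21,17,has); (21,18,has); (22,16,has); (22,17,has); (22,18,has); result: nodes: 1:pt, 2:pt, 4:pt, 5:pt, 6:pt, 9:pt, 10:pt, 11:pt, 12:F, 13:F, 14:F, 15:F, 16:pt, 17:pt, 18:pt, 19:F, 20:F, 21:F, 22:F edges: (12,2,has); (12,9,has); (12,11,has); (13,4,has); (13,9,has); (13,10,has); (14,5,has); (14,10,has); (14,11,has); (15,9,has); (15,10,has); (15,11,has); (19,4,has); (19,16,has); (19,18,has); (20,5,has); (20,16,has); (20,17,has); (21,6,has); (21,17,has); (21,18,has); (22,16,has); (22,17,has); (22,18,has)
final:
nodes: 1:pt, 2:pt, 4:pt, 5:pt, 6:pt, 9:pt, 10:pt, 11:pt, 12:F, 13:F, 14:F, 15:F, 16:pt, 17:pt, 18:pt, 19:F, 20:F, 21:F, 22:F
edges: (12,2,has); (12,9,has); (12,11,has); (13,4,has); (13,9,has); (13,10,has); (14,5,has); (14,10,has); (14,11,has); (15,9,has); (15,10,has); (15,11,has); (19,4,has); (19,16,has); (19,18,has); (20,5,has); (20,16,has); (20,17,has); (21,6,has); (21,17,has); (21,18,has); (22,16,has); (22,17,has); (22,18,has)


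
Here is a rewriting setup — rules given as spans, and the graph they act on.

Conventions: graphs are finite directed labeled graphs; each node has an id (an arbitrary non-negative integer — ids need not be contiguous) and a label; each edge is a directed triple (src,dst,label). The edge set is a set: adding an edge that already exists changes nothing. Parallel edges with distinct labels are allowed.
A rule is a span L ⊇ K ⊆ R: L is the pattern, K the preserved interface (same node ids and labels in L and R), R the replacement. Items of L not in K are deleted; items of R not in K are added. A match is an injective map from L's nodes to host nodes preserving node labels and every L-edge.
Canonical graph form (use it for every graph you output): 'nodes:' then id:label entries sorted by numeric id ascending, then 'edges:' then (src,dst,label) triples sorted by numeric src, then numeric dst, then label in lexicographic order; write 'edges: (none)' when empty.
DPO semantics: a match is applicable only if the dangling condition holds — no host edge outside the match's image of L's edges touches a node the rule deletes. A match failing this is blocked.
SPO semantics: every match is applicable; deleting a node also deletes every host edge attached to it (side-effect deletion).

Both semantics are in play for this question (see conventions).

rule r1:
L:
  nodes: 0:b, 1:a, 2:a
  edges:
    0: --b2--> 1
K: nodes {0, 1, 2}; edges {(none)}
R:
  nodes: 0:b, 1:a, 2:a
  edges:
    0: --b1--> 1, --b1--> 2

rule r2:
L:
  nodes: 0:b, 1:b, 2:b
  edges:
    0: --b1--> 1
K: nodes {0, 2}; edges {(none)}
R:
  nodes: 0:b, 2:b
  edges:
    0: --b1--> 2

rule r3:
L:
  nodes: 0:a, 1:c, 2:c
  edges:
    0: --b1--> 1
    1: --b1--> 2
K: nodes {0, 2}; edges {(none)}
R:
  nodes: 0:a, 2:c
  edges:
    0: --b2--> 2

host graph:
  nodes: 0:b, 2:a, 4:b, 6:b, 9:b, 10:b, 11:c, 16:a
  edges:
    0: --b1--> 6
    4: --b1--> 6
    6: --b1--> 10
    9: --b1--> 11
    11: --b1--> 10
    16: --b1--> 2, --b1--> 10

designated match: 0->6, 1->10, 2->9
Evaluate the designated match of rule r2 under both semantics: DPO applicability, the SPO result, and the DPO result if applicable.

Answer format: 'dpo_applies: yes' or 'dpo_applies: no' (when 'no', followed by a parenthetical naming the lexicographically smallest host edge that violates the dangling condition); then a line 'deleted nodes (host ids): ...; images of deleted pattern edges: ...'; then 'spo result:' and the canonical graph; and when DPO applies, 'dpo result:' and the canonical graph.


dpo_applies: no
(the rule deletes node 10, which keeps host edge (11,10,b1) outside the match image — the dangling condition fails, DPO blocks; SPO proceeds and side-deletes such edges)
deleted nodes (host ids): 10; images of deleted pattern edges: (6,10,b1)
spo result:
nodes: 0:b, 2:a, 4:b, 6:b, 9:b, 11:c, 16:a
edges: (0,6,b1); (4,6,b1); (6,9,b1); (9,11,b1); (16,2,b1)


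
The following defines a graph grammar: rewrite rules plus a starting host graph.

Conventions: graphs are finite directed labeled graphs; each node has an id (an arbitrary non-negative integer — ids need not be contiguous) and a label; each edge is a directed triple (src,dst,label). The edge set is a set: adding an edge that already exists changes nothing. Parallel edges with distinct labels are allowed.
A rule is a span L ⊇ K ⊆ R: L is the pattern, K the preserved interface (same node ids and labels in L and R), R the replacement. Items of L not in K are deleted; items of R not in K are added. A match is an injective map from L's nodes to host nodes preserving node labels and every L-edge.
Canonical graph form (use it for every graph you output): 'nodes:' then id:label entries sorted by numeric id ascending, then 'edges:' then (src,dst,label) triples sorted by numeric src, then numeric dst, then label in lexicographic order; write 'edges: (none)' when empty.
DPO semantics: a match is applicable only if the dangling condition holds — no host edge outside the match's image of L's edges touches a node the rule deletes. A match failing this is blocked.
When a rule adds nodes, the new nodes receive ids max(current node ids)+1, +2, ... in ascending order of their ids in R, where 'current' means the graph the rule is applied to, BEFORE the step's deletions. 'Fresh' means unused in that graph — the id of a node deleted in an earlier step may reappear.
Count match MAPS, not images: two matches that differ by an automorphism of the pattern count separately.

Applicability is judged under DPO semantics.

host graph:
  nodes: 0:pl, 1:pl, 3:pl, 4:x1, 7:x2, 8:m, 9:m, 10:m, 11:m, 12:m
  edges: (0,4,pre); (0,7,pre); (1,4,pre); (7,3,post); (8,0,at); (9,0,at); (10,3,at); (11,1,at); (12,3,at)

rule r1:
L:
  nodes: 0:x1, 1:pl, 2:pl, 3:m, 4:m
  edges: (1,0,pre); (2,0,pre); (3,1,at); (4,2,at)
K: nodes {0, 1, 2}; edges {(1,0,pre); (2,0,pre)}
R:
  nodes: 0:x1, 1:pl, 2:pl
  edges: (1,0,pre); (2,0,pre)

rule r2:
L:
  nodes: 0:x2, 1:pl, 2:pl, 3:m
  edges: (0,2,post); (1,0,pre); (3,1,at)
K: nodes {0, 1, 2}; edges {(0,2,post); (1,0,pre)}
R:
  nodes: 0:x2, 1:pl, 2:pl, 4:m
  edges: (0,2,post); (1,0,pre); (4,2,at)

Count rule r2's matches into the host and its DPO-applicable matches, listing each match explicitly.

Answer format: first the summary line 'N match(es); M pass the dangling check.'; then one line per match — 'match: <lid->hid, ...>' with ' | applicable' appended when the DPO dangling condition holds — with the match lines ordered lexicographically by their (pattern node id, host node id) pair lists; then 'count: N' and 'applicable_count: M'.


2 match(es); 2 pass the dangling check.
match: 0->7, 1->0, 2->3, 3->8 | applicable
match: 0->7, 1->0, 2->3, 3->9 | applicable
count: 2
applicable_count: 2


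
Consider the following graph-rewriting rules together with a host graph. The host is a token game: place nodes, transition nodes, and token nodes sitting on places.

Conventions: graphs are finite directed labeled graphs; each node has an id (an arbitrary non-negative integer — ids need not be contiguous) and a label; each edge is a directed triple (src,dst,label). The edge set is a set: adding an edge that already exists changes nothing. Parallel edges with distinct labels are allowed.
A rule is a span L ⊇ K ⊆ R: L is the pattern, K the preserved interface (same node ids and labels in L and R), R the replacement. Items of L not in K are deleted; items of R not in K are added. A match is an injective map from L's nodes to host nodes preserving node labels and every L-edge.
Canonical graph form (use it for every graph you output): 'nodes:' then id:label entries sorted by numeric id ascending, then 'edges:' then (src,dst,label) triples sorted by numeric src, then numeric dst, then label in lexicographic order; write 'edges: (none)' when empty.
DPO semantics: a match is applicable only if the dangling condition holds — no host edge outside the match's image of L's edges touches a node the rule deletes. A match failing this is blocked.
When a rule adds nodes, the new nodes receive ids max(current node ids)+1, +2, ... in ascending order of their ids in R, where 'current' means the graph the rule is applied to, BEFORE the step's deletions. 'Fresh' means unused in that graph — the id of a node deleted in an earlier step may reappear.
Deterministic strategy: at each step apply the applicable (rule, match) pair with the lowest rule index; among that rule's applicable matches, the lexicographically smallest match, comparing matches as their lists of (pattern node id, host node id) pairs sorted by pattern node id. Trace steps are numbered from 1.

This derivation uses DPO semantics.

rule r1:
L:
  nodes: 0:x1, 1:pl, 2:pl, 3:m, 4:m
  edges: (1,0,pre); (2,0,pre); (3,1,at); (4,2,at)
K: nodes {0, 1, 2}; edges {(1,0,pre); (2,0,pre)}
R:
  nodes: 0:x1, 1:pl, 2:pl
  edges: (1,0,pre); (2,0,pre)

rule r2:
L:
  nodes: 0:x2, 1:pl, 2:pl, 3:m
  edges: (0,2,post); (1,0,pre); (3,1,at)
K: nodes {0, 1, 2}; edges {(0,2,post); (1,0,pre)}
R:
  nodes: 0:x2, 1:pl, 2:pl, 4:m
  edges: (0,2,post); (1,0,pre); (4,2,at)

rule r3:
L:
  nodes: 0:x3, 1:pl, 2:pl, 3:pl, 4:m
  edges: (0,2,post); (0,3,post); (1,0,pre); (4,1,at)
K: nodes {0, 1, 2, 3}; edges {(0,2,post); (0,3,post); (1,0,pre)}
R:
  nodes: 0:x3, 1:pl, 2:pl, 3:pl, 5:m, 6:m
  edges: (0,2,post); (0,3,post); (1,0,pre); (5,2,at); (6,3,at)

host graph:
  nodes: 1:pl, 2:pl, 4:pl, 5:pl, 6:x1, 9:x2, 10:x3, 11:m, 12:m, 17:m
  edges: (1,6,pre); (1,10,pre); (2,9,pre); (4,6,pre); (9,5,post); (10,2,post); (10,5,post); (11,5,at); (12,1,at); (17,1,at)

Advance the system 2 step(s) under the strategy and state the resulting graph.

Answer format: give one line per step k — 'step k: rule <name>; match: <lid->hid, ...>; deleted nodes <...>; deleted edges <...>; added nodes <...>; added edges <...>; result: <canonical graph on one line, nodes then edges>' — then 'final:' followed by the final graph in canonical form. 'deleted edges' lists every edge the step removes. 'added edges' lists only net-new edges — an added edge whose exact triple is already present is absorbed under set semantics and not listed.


step 1: rule r3; match: 0->10, 1->1, 2->2, 3->5, 4->12; deleted nodes 12; deleted edges (12,1,at); added nodes 18, 19; added edges (18,2,at); (19,5,at); result: nodes: 1:pl, 2:pl, 4:pl, 5:pl, 6:x1, 9:x2, 10:x3, 11:m, 17:m, 18:m, 19:m edges: (1,6,pre); (1,10,pre); (2,9,pre); (4,6,pre); (9,5,post); (10,2,post); (10,5,post); (11,5,at); (17,1,at); (18,2,at); (19,5,at)
step 2: rule r2; match: 0->9, 1->2, 2->5, 3->18; deleted nodes 18; deleted edges (18,2,at); added nodes 20; added edges (20,5,at); result: nodes: 1:pl, 2:pl, 4:pl, 5:pl, 6:x1, 9:x2, 10:x3, 11:m, 17:m, 19:m, 20:m edges: (1,6,pre); (1,10,pre); (2,9,pre); (4,6,pre); (9,5,post); (10,2,post); (10,5,post); (11,5,at); (17,1,at); (19,5,at); (20,5,at)
final:
nodes: 1:pl, 2:pl, 4:pl, 5:pl, 6:x1, 9:x2, 10:x3, 11:m, 17:m, 19:m, 20:m
edges: (1,6,pre); (1,10,pre); (2,9,pre); (4,6,pre); (9,5,post); (10,2,post); (10,5,post); (11,5,at); (17,1,at); (19,5,at); (20,5,at)


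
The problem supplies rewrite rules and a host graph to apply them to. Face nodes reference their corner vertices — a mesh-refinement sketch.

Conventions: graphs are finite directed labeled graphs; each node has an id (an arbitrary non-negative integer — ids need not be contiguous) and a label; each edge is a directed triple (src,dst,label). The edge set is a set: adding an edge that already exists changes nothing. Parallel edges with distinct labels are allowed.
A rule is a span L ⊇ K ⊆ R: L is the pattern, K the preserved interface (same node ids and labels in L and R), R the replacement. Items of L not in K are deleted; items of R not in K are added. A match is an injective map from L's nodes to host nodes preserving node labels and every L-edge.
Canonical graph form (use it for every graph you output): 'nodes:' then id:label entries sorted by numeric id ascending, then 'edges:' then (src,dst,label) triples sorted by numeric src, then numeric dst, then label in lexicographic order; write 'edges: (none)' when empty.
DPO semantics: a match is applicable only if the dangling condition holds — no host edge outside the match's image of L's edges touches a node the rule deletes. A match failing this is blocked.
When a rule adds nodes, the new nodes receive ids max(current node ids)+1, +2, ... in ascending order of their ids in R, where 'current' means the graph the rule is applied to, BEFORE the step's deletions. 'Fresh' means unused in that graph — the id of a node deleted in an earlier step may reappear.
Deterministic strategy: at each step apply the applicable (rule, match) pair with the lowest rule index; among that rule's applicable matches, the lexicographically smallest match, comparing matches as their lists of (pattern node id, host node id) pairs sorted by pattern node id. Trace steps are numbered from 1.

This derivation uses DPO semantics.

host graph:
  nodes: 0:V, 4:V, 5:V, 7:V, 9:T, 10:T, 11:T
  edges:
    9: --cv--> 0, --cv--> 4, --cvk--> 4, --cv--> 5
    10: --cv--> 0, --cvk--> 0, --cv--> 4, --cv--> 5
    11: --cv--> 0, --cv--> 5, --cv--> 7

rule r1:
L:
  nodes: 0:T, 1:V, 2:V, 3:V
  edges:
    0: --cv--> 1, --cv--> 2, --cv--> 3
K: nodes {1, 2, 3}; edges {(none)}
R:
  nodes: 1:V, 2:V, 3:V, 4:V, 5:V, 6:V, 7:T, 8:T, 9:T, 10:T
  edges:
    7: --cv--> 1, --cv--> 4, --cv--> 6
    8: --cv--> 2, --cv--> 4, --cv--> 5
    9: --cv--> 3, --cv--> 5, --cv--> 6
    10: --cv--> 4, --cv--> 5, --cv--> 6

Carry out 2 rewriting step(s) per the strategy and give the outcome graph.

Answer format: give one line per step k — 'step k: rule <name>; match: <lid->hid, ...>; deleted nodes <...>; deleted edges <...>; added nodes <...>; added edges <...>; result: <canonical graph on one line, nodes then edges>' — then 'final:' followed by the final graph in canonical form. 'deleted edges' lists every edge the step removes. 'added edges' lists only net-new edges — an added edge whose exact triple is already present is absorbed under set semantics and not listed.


step 1: rule r1; match: 0->11, 1->0, 2->5, 3->7; deleted nodes 11; deleted edges (11,0,cv); (11,5,cv); (11,7,cv); added nodes 12, 13, 14, 15, 16, 17, 18; added edges (15,0,cv); (15,12,cv); (15,14,cv); (16,5,cv); (16,12,cv); (16,13,cv); (17,7,cv); (17,13,cv); (17,14,cv); (18,12,cv); (18,13,cv); (18,14,cv); result: nodes: 0:V, 4:V, 5:V, 7:V, 9:T, 10:T, 12:V, 13:V, 14:V, 15:T, 16:T, 17:T, 18:T edges: (9,0,cv); (9,4,cv); (9,4,cvk); (9,5,cv); (10,0,cv); (10,0,cvk); (10,4,cv); (10,5,cv); (15,0,cv); (15,12,cv); (15,14,cv); (16,5,cv); (16,12,cv); (16,13,cv); (17,7,cv); (17,13,cv); (17,14,cv); (18,12,cv); (18,13,cv); (18,14,cv)
step 2: rule r1; match: 0->15, 1->0, 2->12, 3->14; deleted nodes 15; deleted edges (15,0,cv); (15,12,cv); (15,14,cv); added nodes 19, 20, 21, 22, 23, 24, 25; added edges (22,0,cv); (22,19,cv); (22,21,cv); (23,12,cv); (23,19,cv); (23,20,cv); (24,14,cv); (24,20,cv); (24,21,cv); (25,19,cv); (25,20,cv); (25,21,cv); result: nodes: 0:V, 4:V, 5:V, 7:V, 9:T, 10:T, 12:V, 13:V, 14:V, 16:T, 17:T, 18:T, 19:V, 20:V, 21:V, 22:T, 23:T, 24:T, 25:T edges: (9,0,cv); (9,4,cv); (9,4,cvk); (9,5,cv); (10,0,cv); (10,0,cvk); (10,4,cv); (10,5,cv); (16,5,cv); (16,12,cv); (16,13,cv); (17,7,cv); (17,13,cv); (17,14,cv); (18,12,cv); (18,13,cv); (18,14,cv); (22,0,cv); (22,19,cv); (22,21,cv); (23,12,cv); (23,19,cv); (23,20,cv); (24,14,cv); (24,20,cv); (24,21,cv); (25,19,cv); (25,20,cv); (25,21,cv)
final:
nodes: 0:V, 4:V, 5:V, 7:V, 9:T, 10:T, 12:V, 13:V, 14:V, 16:T, 17:T, 18:T, 19:V, 20:V, 21:V, 22:T, 23:T, 24:T, 25:T
edges: (9,0,cv); (9,4,cv); (9,4,cvk); (9,5,cv); (10,0,cv); (10,0,cvk); (10,4,cv); (10,5,cv); (16,5,cv); (16,12,cv); (16,13,cv); (17,7,cv); (17,13,cv); (17,14,cv); (18,12,cv); (18,13,cv); (18,14,cv); (22,0,cv); (22,19,cv); (22,21,cv); (23,12,cv); (23,19,cv); (23,20,cv); (24,14,cv); (24,20,cv); (24,21,cv); (25,19,cv); (25,20,cv); (25,21,cv)
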